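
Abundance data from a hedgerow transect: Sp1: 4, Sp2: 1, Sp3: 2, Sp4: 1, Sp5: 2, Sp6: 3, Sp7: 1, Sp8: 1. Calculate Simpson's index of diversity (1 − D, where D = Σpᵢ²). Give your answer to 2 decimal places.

0.84

Total N = 4+1+2+1+2+3+1+1 = 15, so the proportions are 0.2667, 0.0667, 0.1333, 0.0667, 0.1333, 0.2, 0.0667, 0.0667 (working shown to 4 dp, full precision carried).
D = 0.2667² + 0.0667² + 0.1333² + 0.0667² + 0.1333² + 0.2² + 0.0667² + 0.0667² = 0.0711 + 0.0044 + 0.0178 + 0.0044 + 0.0178 + 0.0400 + 0.0044 + 0.0044 = 0.1644.
So 1 − D = 0.8356, i.e. 0.84 to 2 decimal places.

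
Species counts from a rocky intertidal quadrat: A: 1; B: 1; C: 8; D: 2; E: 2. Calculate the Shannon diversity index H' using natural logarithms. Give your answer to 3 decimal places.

Total N = 1+1+8+2+2 = 14, so the proportions are 0.07143, 0.07143, 0.57143, 0.14286, 0.14286 (working shown to 5 dp, full precision carried).
Each pᵢ ln pᵢ term: 0.07143×(-2.63906)=-0.18850, 0.07143×(-2.63906)=-0.18850, 0.57143×(-0.55962)=-0.31978, 0.14286×(-1.94591)=-0.27799, 0.14286×(-1.94591)=-0.27799.
Sum = -1.25276, so H' = 1.253.

1.253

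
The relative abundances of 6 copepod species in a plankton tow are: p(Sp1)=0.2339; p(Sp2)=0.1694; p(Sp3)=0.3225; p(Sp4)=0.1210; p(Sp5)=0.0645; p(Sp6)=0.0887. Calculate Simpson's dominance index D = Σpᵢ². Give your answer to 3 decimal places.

0.214

D = 0.2339² + 0.1694² + 0.3225² + 0.121² + 0.0645² + 0.0887² = 0.05471 + 0.02870 + 0.10401 + 0.01464 + 0.00416 + 0.00787 = 0.21408 (working shown to 5 dp, full precision carried).
To 3 decimal places, D = 0.214.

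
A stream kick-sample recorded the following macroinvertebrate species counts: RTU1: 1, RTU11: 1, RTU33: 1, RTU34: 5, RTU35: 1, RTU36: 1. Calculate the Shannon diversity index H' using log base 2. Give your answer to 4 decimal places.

2.1610

Total N = 1+1+1+5+1+1 = 10, so the proportions are 0.1, 0.1, 0.1, 0.5, 0.1, 0.1 (working shown to 6 dp, full precision carried).
Each pᵢ log₂ pᵢ term: 0.1×(-3.321928)=-0.332193, 0.1×(-3.321928)=-0.332193, 0.1×(-3.321928)=-0.332193, 0.5×(-1.000000)=-0.500000, 0.1×(-3.321928)=-0.332193, 0.1×(-3.321928)=-0.332193.
Sum = -2.160964, so H' = 2.1610.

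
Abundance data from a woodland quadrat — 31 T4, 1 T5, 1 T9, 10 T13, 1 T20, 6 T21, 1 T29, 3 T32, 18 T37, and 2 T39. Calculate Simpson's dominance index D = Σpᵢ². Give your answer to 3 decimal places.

0.263

Total N = 31+1+1+10+1+6+1+3+18+2 = 74, so the proportions are 0.41892, 0.01351, 0.01351, 0.13514, 0.01351, 0.08108, 0.01351, 0.04054, 0.24324, 0.02703 (working shown to 5 dp, full precision carried).
D = 0.41892² + 0.01351² + 0.01351² + 0.13514² + 0.01351² + 0.08108² + 0.01351² + 0.04054² + 0.24324² + 0.02703² = 0.17549 + 0.00018 + 0.00018 + 0.01826 + 0.00018 + 0.00657 + 0.00018 + 0.00164 + 0.05917 + 0.00073 = 0.26260.
To 3 decimal places, D = 0.263.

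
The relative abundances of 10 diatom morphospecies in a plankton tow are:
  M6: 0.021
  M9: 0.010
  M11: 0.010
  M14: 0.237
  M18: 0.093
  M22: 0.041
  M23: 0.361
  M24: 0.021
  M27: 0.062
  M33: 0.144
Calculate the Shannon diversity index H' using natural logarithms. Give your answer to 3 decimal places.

1.767

Each pᵢ ln pᵢ term (working shown to 5 dp, full precision carried): 0.021×(-3.86323)=-0.08113, 0.01×(-4.60517)=-0.04605, 0.01×(-4.60517)=-0.04605, 0.237×(-1.43970)=-0.34121, 0.093×(-2.37516)=-0.22089, 0.041×(-3.19418)=-0.13096, 0.361×(-1.01888)=-0.36781, 0.021×(-3.86323)=-0.08113, 0.062×(-2.78062)=-0.17240, 0.144×(-1.93794)=-0.27906.
Sum = -1.76669, so H' = 1.767.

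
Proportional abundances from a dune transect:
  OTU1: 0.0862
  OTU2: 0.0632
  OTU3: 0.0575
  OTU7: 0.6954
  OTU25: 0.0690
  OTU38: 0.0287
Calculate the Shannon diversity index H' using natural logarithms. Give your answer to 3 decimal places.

Each pᵢ ln pᵢ term (working shown to 5 dp, full precision carried): 0.0862×(-2.45109)=-0.21128, 0.0632×(-2.76145)=-0.17452, 0.0575×(-2.85597)=-0.16422, 0.6954×(-0.36327)=-0.25262, 0.069×(-2.67365)=-0.18448, 0.0287×(-3.55086)=-0.10191.
Sum = -1.08903, so H' = 1.089.

1.089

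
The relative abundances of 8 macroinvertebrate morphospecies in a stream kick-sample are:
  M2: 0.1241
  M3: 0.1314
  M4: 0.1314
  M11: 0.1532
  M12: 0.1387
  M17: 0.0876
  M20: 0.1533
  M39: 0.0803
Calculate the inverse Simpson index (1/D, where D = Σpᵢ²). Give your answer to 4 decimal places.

7.6768

D = 0.1241² + 0.1314² + 0.1314² + 0.1532² + 0.1387² + 0.0876² + 0.1533² + 0.0803² = 0.01540081 + 0.01726596 + 0.01726596 + 0.02347024 + 0.01923769 + 0.00767376 + 0.02350089 + 0.00644809 = 0.13026340 (working shown to 8 dp, full precision carried).
So 1/D = 7.676753, i.e. 7.6768 to 4 decimal places.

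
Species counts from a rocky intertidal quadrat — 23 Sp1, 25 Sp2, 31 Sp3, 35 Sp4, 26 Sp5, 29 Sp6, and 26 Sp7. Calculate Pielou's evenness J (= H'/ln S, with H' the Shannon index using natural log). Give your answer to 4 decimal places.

0.9953

Total N = 23+25+31+35+26+29+26 = 195, so the proportions are 0.117949, 0.128205, 0.158974, 0.179487, 0.133333, 0.148718, 0.133333 (working shown to 6 dp, full precision carried).
H' = −Σ pᵢ ln pᵢ = −((-0.252116) + (-0.263349) + (-0.292356) + (-0.308296) + (-0.268654) + (-0.283412) + (-0.268654)) = 1.936837.
With S = 7 species, ln S = 1.945910, so J = 1.936837/1.945910 = 0.995337, i.e. 0.9953 to 4 decimal places.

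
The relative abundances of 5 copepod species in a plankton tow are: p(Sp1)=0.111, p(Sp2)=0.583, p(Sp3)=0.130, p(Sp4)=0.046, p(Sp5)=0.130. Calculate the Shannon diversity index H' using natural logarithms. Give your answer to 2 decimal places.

Each pᵢ ln pᵢ term (working shown to 4 dp, full precision carried): 0.111×(-2.1982)=-0.2440, 0.583×(-0.5396)=-0.3146, 0.13×(-2.0402)=-0.2652, 0.046×(-3.0791)=-0.1416, 0.13×(-2.0402)=-0.2652.
Sum = -1.2307, so H' = 1.23.

1.23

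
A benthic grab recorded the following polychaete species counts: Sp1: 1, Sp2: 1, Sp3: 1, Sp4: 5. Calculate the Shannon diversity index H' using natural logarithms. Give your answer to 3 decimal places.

1.074

Total N = 1+1+1+5 = 8, so the proportions are 0.125, 0.125, 0.125, 0.625 (working shown to 5 dp, full precision carried).
Each pᵢ ln pᵢ term: 0.125×(-2.07944)=-0.25993, 0.125×(-2.07944)=-0.25993, 0.125×(-2.07944)=-0.25993, 0.625×(-0.47000)=-0.29375.
Sum = -1.07354, so H' = 1.074.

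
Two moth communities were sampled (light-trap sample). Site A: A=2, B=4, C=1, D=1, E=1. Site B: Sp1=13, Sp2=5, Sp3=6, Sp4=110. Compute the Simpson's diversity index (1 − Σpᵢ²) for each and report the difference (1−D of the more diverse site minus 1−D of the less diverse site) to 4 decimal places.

Site A: N=9, proportions 0.222222, 0.444444, 0.111111, 0.111111, 0.111111, giving 1−D = 0.716049 (working shown to 6 dp, full precision carried).
Site B: N=134, proportions 0.097015, 0.037313, 0.044776, 0.820896, giving 1−D = 0.313321.
Difference = |0.716049 − 0.313321| = 0.402728, i.e. 0.4027 to 4 decimal places.

0.4027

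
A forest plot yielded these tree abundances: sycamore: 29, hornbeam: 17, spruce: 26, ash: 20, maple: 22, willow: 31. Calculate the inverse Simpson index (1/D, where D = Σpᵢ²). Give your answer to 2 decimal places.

Total N = 29+17+26+20+22+31 = 145, so the proportions are 0.2, 0.117241, 0.17931, 0.137931, 0.151724, 0.213793 (working shown to 6 dp, full precision carried).
D = 0.2² + 0.117241² + 0.17931² + 0.137931² + 0.151724² + 0.213793² = 0.040000 + 0.013746 + 0.032152 + 0.019025 + 0.023020 + 0.045707 = 0.173650.
So 1/D = 5.7587, i.e. 5.76 to 2 decimal places.

5.76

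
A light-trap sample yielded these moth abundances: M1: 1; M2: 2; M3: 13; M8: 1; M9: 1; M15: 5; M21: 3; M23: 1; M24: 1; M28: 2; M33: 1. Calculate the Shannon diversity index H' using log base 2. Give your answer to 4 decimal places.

2.7455

Total N = 1+2+13+1+1+5+3+1+1+2+1 = 31, so the proportions are 0.032258, 0.064516, 0.419355, 0.032258, 0.032258, 0.16129, 0.096774, 0.032258, 0.032258, 0.064516, 0.032258 (working shown to 6 dp, full precision carried).
Each pᵢ log₂ pᵢ term: 0.032258×(-4.954196)=-0.159813, 0.064516×(-3.954196)=-0.255109, 0.419355×(-1.253757)=-0.525769, 0.032258×(-4.954196)=-0.159813, 0.032258×(-4.954196)=-0.159813, 0.16129×(-2.632268)=-0.424559, 0.096774×(-3.369234)=-0.326055, 0.032258×(-4.954196)=-0.159813, 0.032258×(-4.954196)=-0.159813, 0.064516×(-3.954196)=-0.255109, 0.032258×(-4.954196)=-0.159813.
Sum = -2.745479, so H' = 2.7455.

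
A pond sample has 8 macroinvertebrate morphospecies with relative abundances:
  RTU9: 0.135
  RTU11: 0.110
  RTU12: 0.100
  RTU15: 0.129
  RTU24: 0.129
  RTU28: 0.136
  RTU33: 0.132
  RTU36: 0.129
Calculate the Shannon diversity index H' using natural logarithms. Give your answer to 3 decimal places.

2.075

Each pᵢ ln pᵢ term (working shown to 5 dp, full precision carried): 0.135×(-2.00248)=-0.27033, 0.11×(-2.20727)=-0.24280, 0.1×(-2.30259)=-0.23026, 0.129×(-2.04794)=-0.26418, 0.129×(-2.04794)=-0.26418, 0.136×(-1.99510)=-0.27133, 0.132×(-2.02495)=-0.26729, 0.129×(-2.04794)=-0.26418.
Sum = -2.07458, so H' = 2.075.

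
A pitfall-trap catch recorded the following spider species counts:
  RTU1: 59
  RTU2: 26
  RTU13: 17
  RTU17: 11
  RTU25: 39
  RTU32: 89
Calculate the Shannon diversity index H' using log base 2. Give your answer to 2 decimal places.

Total N = 59+26+17+11+39+89 = 241, so the proportions are 0.2448, 0.1079, 0.0705, 0.0456, 0.1618, 0.3693 (working shown to 4 dp, full precision carried).
Each pᵢ log₂ pᵢ term: 0.2448×(-2.0302)=-0.4970, 0.1079×(-3.2124)=-0.3466, 0.0705×(-3.8254)=-0.2698, 0.0456×(-4.4535)=-0.2033, 0.1618×(-2.6275)=-0.4252, 0.3693×(-1.4372)=-0.5307.
Sum = -2.2726, so H' = 2.27.

2.27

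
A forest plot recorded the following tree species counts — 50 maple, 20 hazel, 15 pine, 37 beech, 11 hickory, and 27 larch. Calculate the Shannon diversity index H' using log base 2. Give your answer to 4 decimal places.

Total N = 50+20+15+37+11+27 = 160, so the proportions are 0.3125, 0.125, 0.09375, 0.23125, 0.06875, 0.16875 (working shown to 6 dp, full precision carried).
Each pᵢ log₂ pᵢ term: 0.3125×(-1.678072)=-0.524397, 0.125×(-3.000000)=-0.375000, 0.09375×(-3.415037)=-0.320160, 0.23125×(-2.112475)=-0.488510, 0.06875×(-3.862496)=-0.265547, 0.16875×(-2.567041)=-0.433188.
Sum = -2.406802, so H' = 2.4068.

2.4068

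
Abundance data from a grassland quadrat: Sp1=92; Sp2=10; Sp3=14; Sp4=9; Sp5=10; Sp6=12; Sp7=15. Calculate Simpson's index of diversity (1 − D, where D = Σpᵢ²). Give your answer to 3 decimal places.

0.645

Total N = 92+10+14+9+10+12+15 = 162, so the proportions are 0.5679, 0.06173, 0.08642, 0.05556, 0.06173, 0.07407, 0.09259 (working shown to 5 dp, full precision carried).
D = 0.5679² + 0.06173² + 0.08642² + 0.05556² + 0.06173² + 0.07407² + 0.09259² = 0.32251 + 0.00381 + 0.00747 + 0.00309 + 0.00381 + 0.00549 + 0.00857 = 0.35475.
So 1 − D = 0.64525, i.e. 0.645 to 3 decimal places.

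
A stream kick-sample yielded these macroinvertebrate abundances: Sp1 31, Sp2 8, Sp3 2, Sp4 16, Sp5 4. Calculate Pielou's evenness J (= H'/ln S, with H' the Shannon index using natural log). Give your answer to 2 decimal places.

0.78

Total N = 31+8+2+16+4 = 61, so the proportions are 0.5082, 0.1311, 0.0328, 0.2623, 0.0656 (working shown to 4 dp, full precision carried).
H' = −Σ pᵢ ln pᵢ = −((-0.3440) + (-0.2664) + (-0.1121) + (-0.3510) + (-0.1787)) = 1.2522.
With S = 5 species, ln S = 1.6094, so J = 1.2522/1.6094 = 0.7780, i.e. 0.78 to 2 decimal places.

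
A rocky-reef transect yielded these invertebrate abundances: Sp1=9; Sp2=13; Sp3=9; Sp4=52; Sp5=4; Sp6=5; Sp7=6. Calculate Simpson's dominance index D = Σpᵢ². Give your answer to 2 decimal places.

0.32

Total N = 9+13+9+52+4+5+6 = 98, so the proportions are 0.0918, 0.1327, 0.0918, 0.5306, 0.0408, 0.051, 0.0612 (working shown to 4 dp, full precision carried).
D = 0.0918² + 0.1327² + 0.0918² + 0.5306² + 0.0408² + 0.051² + 0.0612² = 0.0084 + 0.0176 + 0.0084 + 0.2815 + 0.0017 + 0.0026 + 0.0037 = 0.3240.
To 2 decimal places, D = 0.32.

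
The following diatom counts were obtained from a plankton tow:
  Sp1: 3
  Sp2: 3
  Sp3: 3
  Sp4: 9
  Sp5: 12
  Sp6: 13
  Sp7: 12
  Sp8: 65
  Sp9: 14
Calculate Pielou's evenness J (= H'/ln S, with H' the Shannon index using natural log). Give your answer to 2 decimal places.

0.77

Total N = 3+3+3+9+12+13+12+65+14 = 134, so the proportions are 0.0224, 0.0224, 0.0224, 0.0672, 0.0896, 0.097, 0.0896, 0.4851, 0.1045 (working shown to 4 dp, full precision carried).
H' = −Σ pᵢ ln pᵢ = −((-0.0851) + (-0.0851) + (-0.0851) + (-0.1814) + (-0.2161) + (-0.2263) + (-0.2161) + (-0.3509) + (-0.2360)) = 1.6820.
With S = 9 species, ln S = 2.1972, so J = 1.6820/2.1972 = 0.7655, i.e. 0.77 to 2 decimal places.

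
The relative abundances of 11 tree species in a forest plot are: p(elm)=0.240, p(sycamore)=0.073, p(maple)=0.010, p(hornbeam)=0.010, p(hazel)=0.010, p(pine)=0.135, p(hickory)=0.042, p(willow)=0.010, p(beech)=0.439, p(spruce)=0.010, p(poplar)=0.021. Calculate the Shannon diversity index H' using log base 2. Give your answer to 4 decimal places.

2.3225

Each pᵢ log₂ pᵢ term (working shown to 6 dp, full precision carried): 0.24×(-2.058894)=-0.494134, 0.073×(-3.775960)=-0.275645, 0.01×(-6.643856)=-0.066439, 0.01×(-6.643856)=-0.066439, 0.01×(-6.643856)=-0.066439, 0.135×(-2.888969)=-0.390011, 0.042×(-4.573467)=-0.192086, 0.01×(-6.643856)=-0.066439, 0.439×(-1.187707)=-0.521403, 0.01×(-6.643856)=-0.066439, 0.021×(-5.573467)=-0.117043.
Sum = -2.322515, so H' = 2.3225.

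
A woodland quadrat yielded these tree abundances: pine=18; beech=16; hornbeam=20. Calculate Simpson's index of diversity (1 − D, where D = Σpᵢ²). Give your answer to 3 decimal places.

Total N = 18+16+20 = 54, so the proportions are 0.33333, 0.2963, 0.37037 (working shown to 5 dp, full precision carried).
D = 0.33333² + 0.2963² + 0.37037² = 0.11111 + 0.08779 + 0.13717 = 0.33608.
So 1 − D = 0.66392, i.e. 0.664 to 3 decimal places.

0.664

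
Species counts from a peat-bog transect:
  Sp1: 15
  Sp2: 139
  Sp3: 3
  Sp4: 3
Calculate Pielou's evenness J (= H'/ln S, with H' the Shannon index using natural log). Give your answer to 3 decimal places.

0.356

Total N = 15+139+3+3 = 160, so the proportions are 0.09375, 0.86875, 0.01875, 0.01875 (working shown to 5 dp, full precision carried).
H' = −Σ pᵢ ln pᵢ = −((-0.22192) + (-0.12223) + (-0.07456) + (-0.07456)) = 0.49327.
With S = 4 species, ln S = 1.38629, so J = 0.49327/1.38629 = 0.35582, i.e. 0.356 to 3 decimal places.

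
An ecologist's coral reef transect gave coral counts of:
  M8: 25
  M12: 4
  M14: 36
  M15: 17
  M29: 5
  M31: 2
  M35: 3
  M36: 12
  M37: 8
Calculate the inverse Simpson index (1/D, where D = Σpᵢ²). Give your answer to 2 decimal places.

Total N = 25+4+36+17+5+2+3+12+8 = 112, so the proportions are 0.223214, 0.035714, 0.321429, 0.151786, 0.044643, 0.017857, 0.026786, 0.107143, 0.071429 (working shown to 6 dp, full precision carried).
D = 0.223214² + 0.035714² + 0.321429² + 0.151786² + 0.044643² + 0.017857² + 0.026786² + 0.107143² + 0.071429² = 0.049825 + 0.001276 + 0.103316 + 0.023039 + 0.001993 + 0.000319 + 0.000717 + 0.011480 + 0.005102 = 0.197066.
So 1/D = 5.0744, i.e. 5.07 to 2 decimal places.

5.07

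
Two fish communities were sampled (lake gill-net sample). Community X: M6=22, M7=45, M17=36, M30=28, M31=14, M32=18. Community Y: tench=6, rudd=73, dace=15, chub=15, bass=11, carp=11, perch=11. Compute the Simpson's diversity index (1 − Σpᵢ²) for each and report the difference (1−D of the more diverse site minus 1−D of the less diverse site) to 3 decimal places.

Community X: N=163, proportions 0.13497, 0.27607, 0.22086, 0.17178, 0.08589, 0.11043, giving 1−D = 0.80771 (working shown to 5 dp, full precision carried).
Community Y: N=142, proportions 0.04225, 0.51408, 0.10563, 0.10563, 0.07746, 0.07746, 0.07746, giving 1−D = 0.69361.
Difference = |0.80771 − 0.69361| = 0.11410, i.e. 0.114 to 3 decimal places.

0.114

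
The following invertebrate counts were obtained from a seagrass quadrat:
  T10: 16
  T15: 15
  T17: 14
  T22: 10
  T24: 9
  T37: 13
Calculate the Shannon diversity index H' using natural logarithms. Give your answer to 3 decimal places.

1.771

Total N = 16+15+14+10+9+13 = 77, so the proportions are 0.20779, 0.19481, 0.18182, 0.12987, 0.11688, 0.16883 (working shown to 5 dp, full precision carried).
Each pᵢ ln pᵢ term: 0.20779×(-1.57122)=-0.32649, 0.19481×(-1.63576)=-0.31865, 0.18182×(-1.70475)=-0.30995, 0.12987×(-2.04122)=-0.26509, 0.11688×(-2.14658)=-0.25090, 0.16883×(-1.77886)=-0.30033.
Sum = -1.77141, so H' = 1.771.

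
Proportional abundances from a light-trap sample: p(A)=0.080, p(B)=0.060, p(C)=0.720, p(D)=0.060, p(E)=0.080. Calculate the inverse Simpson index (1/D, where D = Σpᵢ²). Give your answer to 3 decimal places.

1.857

D = 0.08² + 0.06² + 0.72² + 0.06² + 0.08² = 0.006400 + 0.003600 + 0.518400 + 0.003600 + 0.006400 = 0.538400 (working shown to 6 dp, full precision carried).
So 1/D = 1.85736, i.e. 1.857 to 3 decimal places.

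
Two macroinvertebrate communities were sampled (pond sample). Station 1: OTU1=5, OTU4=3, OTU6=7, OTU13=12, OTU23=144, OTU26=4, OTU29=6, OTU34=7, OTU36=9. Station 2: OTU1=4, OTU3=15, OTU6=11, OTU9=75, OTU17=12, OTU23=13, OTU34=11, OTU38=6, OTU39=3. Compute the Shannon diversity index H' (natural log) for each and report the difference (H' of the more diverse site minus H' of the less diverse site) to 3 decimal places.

Station 1: N=197, proportions 0.025381, 0.015228, 0.035533, 0.060914, 0.730964, 0.020305, 0.030457, 0.035533, 0.045685, giving H' = 1.120115 (working shown to 6 dp, full precision carried).
Station 2: N=150, proportions 0.026667, 0.1, 0.073333, 0.5, 0.08, 0.086667, 0.073333, 0.04, 0.02, giving H' = 1.677696.
Difference = |1.120115 − 1.677696| = 0.557581, i.e. 0.558 to 3 decimal places.

0.558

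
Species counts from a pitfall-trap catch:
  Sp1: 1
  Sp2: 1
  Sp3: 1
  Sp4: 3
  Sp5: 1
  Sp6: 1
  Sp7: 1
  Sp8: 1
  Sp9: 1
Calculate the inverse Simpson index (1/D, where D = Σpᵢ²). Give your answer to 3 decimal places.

Total N = 1+1+1+3+1+1+1+1+1 = 11, so the proportions are 0.0909091, 0.0909091, 0.0909091, 0.2727273, 0.0909091, 0.0909091, 0.0909091, 0.0909091, 0.0909091 (working shown to 7 dp, full precision carried).
D = 0.0909091² + 0.0909091² + 0.0909091² + 0.2727273² + 0.0909091² + 0.0909091² + 0.0909091² + 0.0909091² + 0.0909091² = 0.0082645 + 0.0082645 + 0.0082645 + 0.0743802 + 0.0082645 + 0.0082645 + 0.0082645 + 0.0082645 + 0.0082645 = 0.1404959.
So 1/D = 7.11765, i.e. 7.118 to 3 decimal places.

7.118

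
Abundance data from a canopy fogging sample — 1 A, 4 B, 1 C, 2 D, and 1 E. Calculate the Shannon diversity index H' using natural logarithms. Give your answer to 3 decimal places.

1.427

Total N = 1+4+1+2+1 = 9, so the proportions are 0.11111, 0.44444, 0.11111, 0.22222, 0.11111 (working shown to 5 dp, full precision carried).
Each pᵢ ln pᵢ term: 0.11111×(-2.19722)=-0.24414, 0.44444×(-0.81093)=-0.36041, 0.11111×(-2.19722)=-0.24414, 0.22222×(-1.50408)=-0.33424, 0.11111×(-2.19722)=-0.24414.
Sum = -1.42706, so H' = 1.427.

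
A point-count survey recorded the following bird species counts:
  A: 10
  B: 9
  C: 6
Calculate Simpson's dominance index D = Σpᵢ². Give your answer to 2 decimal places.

Total N = 10+9+6 = 25, so the proportions are 0.4, 0.36, 0.24 (working shown to 4 dp, full precision carried).
D = 0.4² + 0.36² + 0.24² = 0.1600 + 0.1296 + 0.0576 = 0.3472.
To 2 decimal places, D = 0.35.

0.35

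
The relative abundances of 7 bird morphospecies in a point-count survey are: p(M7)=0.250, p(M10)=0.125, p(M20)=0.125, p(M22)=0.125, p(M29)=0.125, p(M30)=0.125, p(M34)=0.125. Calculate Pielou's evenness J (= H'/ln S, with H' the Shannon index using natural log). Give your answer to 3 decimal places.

0.980

H' = −Σ pᵢ ln pᵢ = −((-0.34657) + (-0.25993) + (-0.25993) + (-0.25993) + (-0.25993) + (-0.25993) + (-0.25993)) = 1.90615 (working shown to 5 dp, full precision carried).
With S = 7 species, ln S = 1.94591, so J = 1.90615/1.94591 = 0.97957, i.e. 0.980 to 3 decimal places.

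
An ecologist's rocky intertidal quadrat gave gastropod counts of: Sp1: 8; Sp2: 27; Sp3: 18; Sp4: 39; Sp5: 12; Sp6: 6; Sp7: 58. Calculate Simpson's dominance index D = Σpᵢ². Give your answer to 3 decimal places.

Total N = 8+27+18+39+12+6+58 = 168, so the proportions are 0.04762, 0.16071, 0.10714, 0.23214, 0.07143, 0.03571, 0.34524 (working shown to 5 dp, full precision carried).
D = 0.04762² + 0.16071² + 0.10714² + 0.23214² + 0.07143² + 0.03571² + 0.34524² = 0.00227 + 0.02583 + 0.01148 + 0.05389 + 0.00510 + 0.00128 + 0.11919 = 0.21903.
To 3 decimal places, D = 0.219.

0.219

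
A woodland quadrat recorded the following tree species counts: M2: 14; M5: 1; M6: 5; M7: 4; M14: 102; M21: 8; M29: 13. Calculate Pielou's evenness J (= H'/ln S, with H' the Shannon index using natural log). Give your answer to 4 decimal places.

Total N = 14+1+5+4+102+8+13 = 147, so the proportions are 0.095238, 0.006803, 0.034014, 0.027211, 0.693878, 0.054422, 0.088435 (working shown to 6 dp, full precision carried).
H' = −Σ pᵢ ln pᵢ = −((-0.223941) + (-0.033949) + (-0.115000) + (-0.098072) + (-0.253584) + (-0.158421) + (-0.214499)) = 1.097465.
With S = 7 species, ln S = 1.945910, so J = 1.097465/1.945910 = 0.563985, i.e. 0.5640 to 4 decimal places.

0.5640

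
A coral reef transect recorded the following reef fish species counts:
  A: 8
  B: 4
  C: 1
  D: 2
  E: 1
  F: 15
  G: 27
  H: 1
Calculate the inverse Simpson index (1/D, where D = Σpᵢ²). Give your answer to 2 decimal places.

3.34

Total N = 8+4+1+2+1+15+27+1 = 59, so the proportions are 0.135593, 0.067797, 0.016949, 0.033898, 0.016949, 0.254237, 0.457627, 0.016949 (working shown to 6 dp, full precision carried).
D = 0.135593² + 0.067797² + 0.016949² + 0.033898² + 0.016949² + 0.254237² + 0.457627² + 0.016949² = 0.018386 + 0.004596 + 0.000287 + 0.001149 + 0.000287 + 0.064637 + 0.209423 + 0.000287 = 0.299052.
So 1/D = 3.3439, i.e. 3.34 to 2 decimal places.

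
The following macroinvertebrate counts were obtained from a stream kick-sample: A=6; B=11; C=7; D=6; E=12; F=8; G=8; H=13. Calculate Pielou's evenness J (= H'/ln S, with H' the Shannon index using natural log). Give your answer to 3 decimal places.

0.980

Total N = 6+11+7+6+12+8+8+13 = 71, so the proportions are 0.08451, 0.15493, 0.09859, 0.08451, 0.16901, 0.11268, 0.11268, 0.1831 (working shown to 5 dp, full precision carried).
H' = −Σ pᵢ ln pᵢ = −((-0.20881) + (-0.28891) + (-0.22841) + (-0.20881) + (-0.30047) + (-0.24600) + (-0.24600) + (-0.31085)) = 2.03826.
With S = 8 species, ln S = 2.07944, so J = 2.03826/2.07944 = 0.98020, i.e. 0.980 to 3 decimal places.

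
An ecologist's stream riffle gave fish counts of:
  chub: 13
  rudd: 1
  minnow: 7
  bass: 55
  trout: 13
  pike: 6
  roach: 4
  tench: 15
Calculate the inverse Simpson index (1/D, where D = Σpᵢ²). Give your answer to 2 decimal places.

3.52

Total N = 13+1+7+55+13+6+4+15 = 114, so the proportions are 0.114035, 0.008772, 0.061404, 0.482456, 0.114035, 0.052632, 0.035088, 0.131579 (working shown to 6 dp, full precision carried).
D = 0.114035² + 0.008772² + 0.061404² + 0.482456² + 0.114035² + 0.052632² + 0.035088² + 0.131579² = 0.013004 + 0.000077 + 0.003770 + 0.232764 + 0.013004 + 0.002770 + 0.001231 + 0.017313 = 0.283934.
So 1/D = 3.5220, i.e. 3.52 to 2 decimal places.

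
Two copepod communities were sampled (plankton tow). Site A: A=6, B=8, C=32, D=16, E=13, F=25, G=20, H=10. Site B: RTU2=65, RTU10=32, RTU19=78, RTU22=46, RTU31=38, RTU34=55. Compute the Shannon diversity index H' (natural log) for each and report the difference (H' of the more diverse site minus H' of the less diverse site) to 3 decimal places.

0.202

Site A: N=130, proportions 0.04615, 0.06154, 0.24615, 0.12308, 0.1, 0.19231, 0.15385, 0.07692, giving H' = 1.94901 (working shown to 5 dp, full precision carried).
Site B: N=314, proportions 0.20701, 0.10191, 0.24841, 0.1465, 0.12102, 0.17516, giving H' = 1.74681.
Difference = |1.94901 − 1.74681| = 0.20220, i.e. 0.202 to 3 decimal places.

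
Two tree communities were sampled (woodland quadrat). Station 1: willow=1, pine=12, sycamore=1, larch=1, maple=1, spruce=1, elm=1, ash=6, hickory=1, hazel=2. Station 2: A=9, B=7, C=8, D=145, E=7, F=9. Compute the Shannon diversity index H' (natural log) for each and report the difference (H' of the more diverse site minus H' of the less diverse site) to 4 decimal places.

Station 1: N=27, proportions 0.037037, 0.444444, 0.037037, 0.037037, 0.037037, 0.037037, 0.037037, 0.222222, 0.037037, 0.074074, giving H' = 1.741921 (working shown to 6 dp, full precision carried).
Station 2: N=185, proportions 0.048649, 0.037838, 0.043243, 0.783784, 0.037838, 0.048649, giving H' = 0.868709.
Difference = |1.741921 − 0.868709| = 0.873212, i.e. 0.8732 to 4 decimal places.

0.8732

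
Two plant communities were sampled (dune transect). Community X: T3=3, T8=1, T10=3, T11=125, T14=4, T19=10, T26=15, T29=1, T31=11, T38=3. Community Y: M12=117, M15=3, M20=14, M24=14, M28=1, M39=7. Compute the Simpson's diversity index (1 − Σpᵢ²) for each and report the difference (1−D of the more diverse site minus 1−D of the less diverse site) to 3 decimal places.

0.061

Community X: N=176, proportions 0.01705, 0.00568, 0.01705, 0.71023, 0.02273, 0.05682, 0.08523, 0.00568, 0.0625, 0.01705, giving 1−D = 0.47973 (working shown to 5 dp, full precision carried).
Community Y: N=156, proportions 0.75, 0.01923, 0.08974, 0.08974, 0.00641, 0.04487, giving 1−D = 0.41897.
Difference = |0.47973 − 0.41897| = 0.06076, i.e. 0.061 to 3 decimal places.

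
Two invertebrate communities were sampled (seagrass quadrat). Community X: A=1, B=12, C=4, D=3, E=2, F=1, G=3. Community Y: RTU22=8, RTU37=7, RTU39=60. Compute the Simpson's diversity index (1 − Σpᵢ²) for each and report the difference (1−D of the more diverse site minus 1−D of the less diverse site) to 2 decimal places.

0.39

Community X: N=26, proportions 0.0385, 0.4615, 0.1538, 0.1154, 0.0769, 0.0385, 0.1154, giving 1−D = 0.7278 (working shown to 4 dp, full precision carried).
Community Y: N=75, proportions 0.1067, 0.0933, 0.8, giving 1−D = 0.3399.
Difference = |0.7278 − 0.3399| = 0.3879, i.e. 0.39 to 2 decimal places.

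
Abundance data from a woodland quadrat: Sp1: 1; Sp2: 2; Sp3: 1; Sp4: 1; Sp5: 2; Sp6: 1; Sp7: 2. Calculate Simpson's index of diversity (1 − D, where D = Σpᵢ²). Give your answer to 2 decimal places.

0.84

Total N = 1+2+1+1+2+1+2 = 10, so the proportions are 0.1, 0.2, 0.1, 0.1, 0.2, 0.1, 0.2 (working shown to 4 dp, full precision carried).
D = 0.1² + 0.2² + 0.1² + 0.1² + 0.2² + 0.1² + 0.2² = 0.0100 + 0.0400 + 0.0100 + 0.0100 + 0.0400 + 0.0100 + 0.0400 = 0.1600.
So 1 − D = 0.8400, i.e. 0.84 to 2 decimal places.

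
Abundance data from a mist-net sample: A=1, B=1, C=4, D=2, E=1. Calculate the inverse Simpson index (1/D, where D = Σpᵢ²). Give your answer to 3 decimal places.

Total N = 1+1+4+2+1 = 9, so the proportions are 0.1111111, 0.1111111, 0.4444444, 0.2222222, 0.1111111 (working shown to 7 dp, full precision carried).
D = 0.1111111² + 0.1111111² + 0.4444444² + 0.2222222² + 0.1111111² = 0.0123457 + 0.0123457 + 0.1975309 + 0.0493827 + 0.0123457 = 0.2839506.
So 1/D = 3.52174, i.e. 3.522 to 3 decimal places.

3.522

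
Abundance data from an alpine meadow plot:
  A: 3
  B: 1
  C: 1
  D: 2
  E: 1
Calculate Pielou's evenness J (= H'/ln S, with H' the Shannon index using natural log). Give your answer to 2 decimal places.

0.93

Total N = 3+1+1+2+1 = 8, so the proportions are 0.375, 0.125, 0.125, 0.25, 0.125 (working shown to 4 dp, full precision carried).
H' = −Σ pᵢ ln pᵢ = −((-0.3678) + (-0.2599) + (-0.2599) + (-0.3466) + (-0.2599)) = 1.4942.
With S = 5 species, ln S = 1.6094, so J = 1.4942/1.6094 = 0.9284, i.e. 0.93 to 2 decimal places.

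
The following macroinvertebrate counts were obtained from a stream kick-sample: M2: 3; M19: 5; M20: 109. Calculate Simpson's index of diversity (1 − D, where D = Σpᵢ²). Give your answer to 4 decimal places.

0.1296

Total N = 3+5+109 = 117, so the proportions are 0.025641, 0.042735, 0.931624 (working shown to 6 dp, full precision carried).
D = 0.025641² + 0.042735² + 0.931624² = 0.000657 + 0.001826 + 0.867923 = 0.870407.
So 1 − D = 0.129593, i.e. 0.1296 to 4 decimal places.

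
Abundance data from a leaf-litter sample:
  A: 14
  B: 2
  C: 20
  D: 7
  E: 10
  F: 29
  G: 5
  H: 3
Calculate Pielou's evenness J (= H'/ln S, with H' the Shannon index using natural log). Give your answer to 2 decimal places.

Total N = 14+2+20+7+10+29+5+3 = 90, so the proportions are 0.1556, 0.0222, 0.2222, 0.0778, 0.1111, 0.3222, 0.0556, 0.0333 (working shown to 4 dp, full precision carried).
H' = −Σ pᵢ ln pᵢ = −((-0.2895) + (-0.0846) + (-0.3342) + (-0.1986) + (-0.2441) + (-0.3649) + (-0.1606) + (-0.1134)) = 1.7899.
With S = 8 species, ln S = 2.0794, so J = 1.7899/2.0794 = 0.8608, i.e. 0.86 to 2 decimal places.

0.86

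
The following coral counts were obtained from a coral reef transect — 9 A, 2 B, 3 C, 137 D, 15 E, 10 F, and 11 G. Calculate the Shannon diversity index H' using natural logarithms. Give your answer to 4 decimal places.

Total N = 9+2+3+137+15+10+11 = 187, so the proportions are 0.048128, 0.010695, 0.016043, 0.73262, 0.080214, 0.053476, 0.058824 (working shown to 6 dp, full precision carried).
Each pᵢ ln pᵢ term: 0.048128×(-3.033884)=-0.146016, 0.010695×(-4.537961)=-0.048534, 0.016043×(-4.132496)=-0.066297, 0.73262×(-0.311128)=-0.227938, 0.080214×(-2.523058)=-0.202384, 0.053476×(-2.928524)=-0.156606, 0.058824×(-2.833213)=-0.166660.
Sum = -1.014435, so H' = 1.0144.

1.0144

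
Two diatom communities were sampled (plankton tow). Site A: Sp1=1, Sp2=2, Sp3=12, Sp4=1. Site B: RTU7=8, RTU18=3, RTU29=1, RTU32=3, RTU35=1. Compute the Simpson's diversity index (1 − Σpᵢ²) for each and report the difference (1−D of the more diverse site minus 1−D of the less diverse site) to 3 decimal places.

Site A: N=16, proportions 0.0625, 0.125, 0.75, 0.0625, giving 1−D = 0.4140625 (working shown to 7 dp, full precision carried).
Site B: N=16, proportions 0.5, 0.1875, 0.0625, 0.1875, 0.0625, giving 1−D = 0.6718750.
Difference = |0.4140625 − 0.6718750| = 0.2578125, i.e. 0.258 to 3 decimal places.

0.258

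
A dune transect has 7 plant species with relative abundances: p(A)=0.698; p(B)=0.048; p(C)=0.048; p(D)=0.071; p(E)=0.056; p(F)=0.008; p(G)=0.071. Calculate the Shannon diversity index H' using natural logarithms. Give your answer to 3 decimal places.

Each pᵢ ln pᵢ term (working shown to 5 dp, full precision carried): 0.698×(-0.35954)=-0.25096, 0.048×(-3.03655)=-0.14575, 0.048×(-3.03655)=-0.14575, 0.071×(-2.64508)=-0.18780, 0.056×(-2.88240)=-0.16141, 0.008×(-4.82831)=-0.03863, 0.071×(-2.64508)=-0.18780.
Sum = -1.11811, so H' = 1.118.

1.118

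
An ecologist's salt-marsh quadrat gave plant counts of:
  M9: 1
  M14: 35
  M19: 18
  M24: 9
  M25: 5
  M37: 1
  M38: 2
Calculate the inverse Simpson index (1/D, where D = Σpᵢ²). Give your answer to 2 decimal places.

3.03

Total N = 1+35+18+9+5+1+2 = 71, so the proportions are 0.01408, 0.49296, 0.25352, 0.12676, 0.07042, 0.01408, 0.02817 (working shown to 5 dp, full precision carried).
D = 0.01408² + 0.49296² + 0.25352² + 0.12676² + 0.07042² + 0.01408² + 0.02817² = 0.00020 + 0.24301 + 0.06427 + 0.01607 + 0.00496 + 0.00020 + 0.00079 = 0.32950.
So 1/D = 3.0349, i.e. 3.03 to 2 decimal places.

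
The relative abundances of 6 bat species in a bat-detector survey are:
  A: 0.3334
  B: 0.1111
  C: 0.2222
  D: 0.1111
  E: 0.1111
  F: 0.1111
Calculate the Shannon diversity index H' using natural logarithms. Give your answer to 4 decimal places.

Each pᵢ ln pᵢ term (working shown to 6 dp, full precision carried): 0.3334×(-1.098412)=-0.366211, 0.1111×(-2.197325)=-0.244123, 0.2222×(-1.504177)=-0.334228, 0.1111×(-2.197325)=-0.244123, 0.1111×(-2.197325)=-0.244123, 0.1111×(-2.197325)=-0.244123.
Sum = -1.676930, so H' = 1.6769.

1.6769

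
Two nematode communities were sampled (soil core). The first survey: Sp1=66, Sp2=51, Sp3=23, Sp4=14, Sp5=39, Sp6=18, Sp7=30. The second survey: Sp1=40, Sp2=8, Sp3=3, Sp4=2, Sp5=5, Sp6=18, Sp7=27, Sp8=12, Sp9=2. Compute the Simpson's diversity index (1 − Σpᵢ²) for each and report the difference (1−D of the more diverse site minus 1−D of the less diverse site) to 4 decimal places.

0.0325

The first survey: N=241, proportions 0.273859, 0.211618, 0.095436, 0.058091, 0.161826, 0.074689, 0.124481, giving 1−D = 0.820475 (working shown to 6 dp, full precision carried).
The second survey: N=117, proportions 0.34188, 0.068376, 0.025641, 0.017094, 0.042735, 0.153846, 0.230769, 0.102564, 0.017094, giving 1−D = 0.787932.
Difference = |0.820475 − 0.787932| = 0.032543, i.e. 0.0325 to 4 decimal places.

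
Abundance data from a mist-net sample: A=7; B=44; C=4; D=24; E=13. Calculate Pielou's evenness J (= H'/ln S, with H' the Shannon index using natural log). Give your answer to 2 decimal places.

0.82

Total N = 7+44+4+24+13 = 92, so the proportions are 0.0761, 0.4783, 0.0435, 0.2609, 0.1413 (working shown to 4 dp, full precision carried).
H' = −Σ pᵢ ln pᵢ = −((-0.1960) + (-0.3528) + (-0.1363) + (-0.3505) + (-0.2765)) = 1.3121.
With S = 5 species, ln S = 1.6094, so J = 1.3121/1.6094 = 0.8153, i.e. 0.82 to 2 decimal places.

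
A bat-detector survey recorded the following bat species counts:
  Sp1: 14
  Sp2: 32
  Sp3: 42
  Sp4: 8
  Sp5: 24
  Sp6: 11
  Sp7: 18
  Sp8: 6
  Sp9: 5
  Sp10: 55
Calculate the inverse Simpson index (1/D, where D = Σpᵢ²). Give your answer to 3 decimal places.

6.461

Total N = 14+32+42+8+24+11+18+6+5+55 = 215, so the proportions are 0.0651163, 0.1488372, 0.1953488, 0.0372093, 0.1116279, 0.0511628, 0.0837209, 0.027907, 0.0232558, 0.255814 (working shown to 7 dp, full precision carried).
D = 0.0651163² + 0.1488372² + 0.1953488² + 0.0372093² + 0.1116279² + 0.0511628² + 0.0837209² + 0.027907² + 0.0232558² + 0.255814² = 0.0042401 + 0.0221525 + 0.0381612 + 0.0013845 + 0.0124608 + 0.0026176 + 0.0070092 + 0.0007788 + 0.0005408 + 0.0654408 = 0.1547864.
So 1/D = 6.46052, i.e. 6.461 to 3 decimal places.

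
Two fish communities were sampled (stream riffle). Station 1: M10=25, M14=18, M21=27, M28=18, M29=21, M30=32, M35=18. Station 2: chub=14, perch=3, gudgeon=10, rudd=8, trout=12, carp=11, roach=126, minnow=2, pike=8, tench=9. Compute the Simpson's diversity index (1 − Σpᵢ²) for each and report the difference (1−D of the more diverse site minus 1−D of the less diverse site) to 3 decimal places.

Station 1: N=159, proportions 0.1572327, 0.11320755, 0.16981132, 0.11320755, 0.13207547, 0.20125786, 0.11320755, giving 1−D = 0.85004549 (working shown to 8 dp, full precision carried).
Station 2: N=203, proportions 0.06896552, 0.01477833, 0.04926108, 0.03940887, 0.0591133, 0.05418719, 0.62068966, 0.00985222, 0.03940887, 0.04433498, giving 1−D = 0.59574365.
Difference = |0.85004549 − 0.59574365| = 0.25430184, i.e. 0.254 to 3 decimal places.

0.254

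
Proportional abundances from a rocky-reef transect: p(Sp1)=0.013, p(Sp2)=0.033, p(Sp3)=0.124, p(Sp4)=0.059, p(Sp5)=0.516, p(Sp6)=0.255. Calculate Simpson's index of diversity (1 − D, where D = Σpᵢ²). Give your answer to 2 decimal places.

D = 0.013² + 0.033² + 0.124² + 0.059² + 0.516² + 0.255² = 0.0002 + 0.0011 + 0.0154 + 0.0035 + 0.2663 + 0.0650 = 0.3514 (working shown to 4 dp, full precision carried).
So 1 − D = 0.6486, i.e. 0.65 to 2 decimal places.

0.65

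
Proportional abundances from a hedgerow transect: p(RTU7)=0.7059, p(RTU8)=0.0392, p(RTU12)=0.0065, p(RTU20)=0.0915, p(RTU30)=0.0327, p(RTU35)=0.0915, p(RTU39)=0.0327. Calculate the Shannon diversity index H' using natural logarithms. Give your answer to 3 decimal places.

1.067

Each pᵢ ln pᵢ term (working shown to 5 dp, full precision carried): 0.7059×(-0.34828)=-0.24585, 0.0392×(-3.23908)=-0.12697, 0.0065×(-5.03595)=-0.03273, 0.0915×(-2.39142)=-0.21881, 0.0327×(-3.42038)=-0.11185, 0.0915×(-2.39142)=-0.21881, 0.0327×(-3.42038)=-0.11185.
Sum = -1.06688, so H' = 1.067.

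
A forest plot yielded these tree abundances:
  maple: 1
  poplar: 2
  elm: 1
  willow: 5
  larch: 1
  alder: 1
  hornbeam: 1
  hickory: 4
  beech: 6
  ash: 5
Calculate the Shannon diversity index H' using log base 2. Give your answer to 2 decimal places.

2.95

Total N = 1+2+1+5+1+1+1+4+6+5 = 27, so the proportions are 0.037, 0.0741, 0.037, 0.1852, 0.037, 0.037, 0.037, 0.1481, 0.2222, 0.1852 (working shown to 4 dp, full precision carried).
Each pᵢ log₂ pᵢ term: 0.037×(-4.7549)=-0.1761, 0.0741×(-3.7549)=-0.2781, 0.037×(-4.7549)=-0.1761, 0.1852×(-2.4330)=-0.4505, 0.037×(-4.7549)=-0.1761, 0.037×(-4.7549)=-0.1761, 0.037×(-4.7549)=-0.1761, 0.1481×(-2.7549)=-0.4081, 0.2222×(-2.1699)=-0.4822, 0.1852×(-2.4330)=-0.4505.
Sum = -2.9501, so H' = 2.95.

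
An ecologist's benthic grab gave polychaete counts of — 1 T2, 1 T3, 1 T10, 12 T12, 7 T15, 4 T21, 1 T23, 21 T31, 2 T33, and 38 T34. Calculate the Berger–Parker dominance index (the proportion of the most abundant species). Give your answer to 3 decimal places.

Total N = 1+1+1+12+7+4+1+21+2+38 = 88, so the proportions are 0.01136, 0.01136, 0.01136, 0.13636, 0.07955, 0.04545, 0.01136, 0.23864, 0.02273, 0.43182 (working shown to 5 dp, full precision carried).
The largest proportion is 0.43182, i.e. d = 0.432 to 3 decimal places.

0.432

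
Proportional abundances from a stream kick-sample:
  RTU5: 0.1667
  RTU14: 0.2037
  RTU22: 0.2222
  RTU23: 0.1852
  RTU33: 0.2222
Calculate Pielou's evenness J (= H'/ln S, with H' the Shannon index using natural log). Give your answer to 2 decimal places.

1.00

H' = −Σ pᵢ ln pᵢ = −((-0.2987) + (-0.3241) + (-0.3342) + (-0.3123) + (-0.3342)) = 1.6035 (working shown to 4 dp, full precision carried).
With S = 5 species, ln S = 1.6094, so J = 1.6035/1.6094 = 0.9963, i.e. 1.00 to 2 decimal places.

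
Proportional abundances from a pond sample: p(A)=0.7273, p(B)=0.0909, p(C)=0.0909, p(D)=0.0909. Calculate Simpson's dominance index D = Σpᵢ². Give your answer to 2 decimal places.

0.55

D = 0.7273² + 0.0909² + 0.0909² + 0.0909² = 0.5290 + 0.0083 + 0.0083 + 0.0083 = 0.5538 (working shown to 4 dp, full precision carried).
To 2 decimal places, D = 0.55.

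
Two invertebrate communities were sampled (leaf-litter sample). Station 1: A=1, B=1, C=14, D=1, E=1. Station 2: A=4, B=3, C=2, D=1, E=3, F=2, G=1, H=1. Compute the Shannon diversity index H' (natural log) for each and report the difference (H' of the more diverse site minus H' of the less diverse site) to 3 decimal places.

Station 1: N=18, proportions 0.05556, 0.05556, 0.77778, 0.05556, 0.05556, giving H' = 0.83777 (working shown to 5 dp, full precision carried).
Station 2: N=17, proportions 0.23529, 0.17647, 0.11765, 0.05882, 0.17647, 0.11765, 0.05882, 0.05882, giving H' = 1.95619.
Difference = |0.83777 − 1.95619| = 1.11842, i.e. 1.118 to 3 decimal places.

1.118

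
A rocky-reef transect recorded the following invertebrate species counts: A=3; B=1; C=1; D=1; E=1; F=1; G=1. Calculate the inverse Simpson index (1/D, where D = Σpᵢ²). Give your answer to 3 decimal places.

5.400

Total N = 3+1+1+1+1+1+1 = 9, so the proportions are 0.3333333, 0.1111111, 0.1111111, 0.1111111, 0.1111111, 0.1111111, 0.1111111 (working shown to 7 dp, full precision carried).
D = 0.3333333² + 0.1111111² + 0.1111111² + 0.1111111² + 0.1111111² + 0.1111111² + 0.1111111² = 0.1111111 + 0.0123457 + 0.0123457 + 0.0123457 + 0.0123457 + 0.0123457 + 0.0123457 = 0.1851852.
So 1/D = 5.40000, i.e. 5.400 to 3 decimal places.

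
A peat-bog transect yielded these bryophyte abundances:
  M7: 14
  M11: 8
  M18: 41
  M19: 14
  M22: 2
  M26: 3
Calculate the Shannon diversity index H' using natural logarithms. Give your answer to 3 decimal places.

1.389

Total N = 14+8+41+14+2+3 = 82, so the proportions are 0.17073, 0.09756, 0.5, 0.17073, 0.02439, 0.03659 (working shown to 5 dp, full precision carried).
Each pᵢ ln pᵢ term: 0.17073×(-1.76766)=-0.30180, 0.09756×(-2.32728)=-0.22705, 0.5×(-0.69315)=-0.34657, 0.17073×(-1.76766)=-0.30180, 0.02439×(-3.71357)=-0.09057, 0.03659×(-3.30811)=-0.12103.
Sum = -1.38882, so H' = 1.389.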